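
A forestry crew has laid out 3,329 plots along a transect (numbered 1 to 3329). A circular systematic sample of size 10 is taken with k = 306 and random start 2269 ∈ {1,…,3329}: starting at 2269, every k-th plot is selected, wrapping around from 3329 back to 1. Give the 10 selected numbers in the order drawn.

Selection 1: 2269
Selection 2: 2269 + 306 = 2575
Selection 3: 2575 + 306 = 2881
Selection 4: 2881 + 306 = 3187
Selection 5: 3187 + 306 = 3493 → 3493 − 3329 = 164
Selection 6: 164 + 306 = 470
Selection 7: 470 + 306 = 776
Selection 8: 776 + 306 = 1082
Selection 9: 1082 + 306 = 1388
Selection 10: 1388 + 306 = 1694

2269, 2575, 2881, 3187, 164, 470, 776, 1082, 1388, 1694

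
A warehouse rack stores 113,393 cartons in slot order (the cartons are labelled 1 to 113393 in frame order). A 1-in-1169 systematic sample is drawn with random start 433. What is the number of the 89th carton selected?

103305

k = 1169
89th selection = r + (89−1)·k = 433 + 88×1169 = 433 + 102872 = 103305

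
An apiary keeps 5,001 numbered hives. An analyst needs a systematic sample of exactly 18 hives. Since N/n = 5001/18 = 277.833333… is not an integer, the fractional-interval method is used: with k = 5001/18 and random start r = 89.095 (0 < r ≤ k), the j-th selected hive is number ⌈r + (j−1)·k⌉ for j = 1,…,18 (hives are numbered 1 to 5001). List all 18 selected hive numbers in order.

90, 367, 645, 923, 1201, 1479, 1757, 2034, 2312, 2590, 2868, 3146, 3424, 3701, 3979, 4257, 4535, 4813

j=1: r + 0k = 89.095 → ⌈·⌉ = 90
j=2: r + 1k = 366.928333… → ⌈·⌉ = 367
j=3: r + 2k = 644.761666… → ⌈·⌉ = 645
j=4: r + 3k = 922.595 → ⌈·⌉ = 923
j=5: r + 4k = 1200.428333… → ⌈·⌉ = 1201
j=6: r + 5k = 1478.261666… → ⌈·⌉ = 1479
j=7: r + 6k = 1756.095 → ⌈·⌉ = 1757
j=8: r + 7k = 2033.928333… → ⌈·⌉ = 2034
j=9: r + 8k = 2311.761666… → ⌈·⌉ = 2312
j=10: r + 9k = 2589.595 → ⌈·⌉ = 2590
j=11: r + 10k = 2867.428333… → ⌈·⌉ = 2868
j=12: r + 11k = 3145.261666… → ⌈·⌉ = 3146
j=13: r + 12k = 3423.095 → ⌈·⌉ = 3424
j=14: r + 13k = 3700.928333… → ⌈·⌉ = 3701
j=15: r + 14k = 3978.761666… → ⌈·⌉ = 3979
j=16: r + 15k = 4256.595 → ⌈·⌉ = 4257
j=17: r + 16k = 4534.428333… → ⌈·⌉ = 4535
j=18: r + 17k = 4812.261666… → ⌈·⌉ = 4813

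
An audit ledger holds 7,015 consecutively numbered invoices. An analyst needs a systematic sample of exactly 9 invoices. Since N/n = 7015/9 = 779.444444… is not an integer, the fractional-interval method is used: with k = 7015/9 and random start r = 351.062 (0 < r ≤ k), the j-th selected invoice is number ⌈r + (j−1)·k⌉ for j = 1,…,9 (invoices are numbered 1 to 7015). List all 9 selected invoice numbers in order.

352, 1131, 1910, 2690, 3469, 4249, 5028, 5808, 6587

j=1: r + 0k = 351.062 → ⌈·⌉ = 352
j=2: r + 1k = 1130.506444… → ⌈·⌉ = 1131
j=3: r + 2k = 1909.950888… → ⌈·⌉ = 1910
j=4: r + 3k = 2689.395333… → ⌈·⌉ = 2690
j=5: r + 4k = 3468.839777… → ⌈·⌉ = 3469
j=6: r + 5k = 4248.284222… → ⌈·⌉ = 4249
j=7: r + 6k = 5027.728666… → ⌈·⌉ = 5028
j=8: r + 7k = 5807.173111… → ⌈·⌉ = 5808
j=9: r + 8k = 6586.617555… → ⌈·⌉ = 6587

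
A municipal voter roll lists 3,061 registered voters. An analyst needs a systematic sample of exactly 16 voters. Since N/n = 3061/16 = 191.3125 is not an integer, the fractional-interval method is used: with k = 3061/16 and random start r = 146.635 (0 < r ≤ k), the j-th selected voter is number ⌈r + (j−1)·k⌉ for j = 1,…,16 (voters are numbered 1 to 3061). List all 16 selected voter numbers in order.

j=1: r + 0k = 146.635 → ⌈·⌉ = 147
j=2: r + 1k = 337.9475 → ⌈·⌉ = 338
j=3: r + 2k = 529.26 → ⌈·⌉ = 530
j=4: r + 3k = 720.5725 → ⌈·⌉ = 721
j=5: r + 4k = 911.885 → ⌈·⌉ = 912
j=6: r + 5k = 1103.1975 → ⌈·⌉ = 1104
j=7: r + 6k = 1294.51 → ⌈·⌉ = 1295
j=8: r + 7k = 1485.8225 → ⌈·⌉ = 1486
j=9: r + 8k = 1677.135 → ⌈·⌉ = 1678
j=10: r + 9k = 1868.4475 → ⌈·⌉ = 1869
j=11: r + 10k = 2059.76 → ⌈·⌉ = 2060
j=12: r + 11k = 2251.0725 → ⌈·⌉ = 2252
j=13: r + 12k = 2442.385 → ⌈·⌉ = 2443
j=14: r + 13k = 2633.6975 → ⌈·⌉ = 2634
j=15: r + 14k = 2825.01 → ⌈·⌉ = 2826
j=16: r + 15k = 3016.3225 → ⌈·⌉ = 3017

147, 338, 530, 721, 912, 1104, 1295, 1486, 1678, 1869, 2060, 2252, 2443, 2634, 2826, 3017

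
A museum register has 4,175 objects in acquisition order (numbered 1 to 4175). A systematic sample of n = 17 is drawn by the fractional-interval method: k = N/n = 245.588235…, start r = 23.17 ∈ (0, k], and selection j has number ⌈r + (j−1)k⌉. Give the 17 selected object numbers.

j=1: r + 0k = 23.17 → ⌈·⌉ = 24
j=2: r + 1k = 268.758235… → ⌈·⌉ = 269
j=3: r + 2k = 514.346470… → ⌈·⌉ = 515
j=4: r + 3k = 759.934705… → ⌈·⌉ = 760
j=5: r + 4k = 1005.522941… → ⌈·⌉ = 1006
j=6: r + 5k = 1251.111176… → ⌈·⌉ = 1252
j=7: r + 6k = 1496.699411… → ⌈·⌉ = 1497
j=8: r + 7k = 1742.287647… → ⌈·⌉ = 1743
j=9: r + 8k = 1987.875882… → ⌈·⌉ = 1988
j=10: r + 9k = 2233.464117… → ⌈·⌉ = 2234
j=11: r + 10k = 2479.052352… → ⌈·⌉ = 2480
j=12: r + 11k = 2724.640588… → ⌈·⌉ = 2725
j=13: r + 12k = 2970.228823… → ⌈·⌉ = 2971
j=14: r + 13k = 3215.817058… → ⌈·⌉ = 3216
j=15: r + 14k = 3461.405294… → ⌈·⌉ = 3462
j=16: r + 15k = 3706.993529… → ⌈·⌉ = 3707
j=17: r + 16k = 3952.581764… → ⌈·⌉ = 3953

24, 269, 515, 760, 1006, 1252, 1497, 1743, 1988, 2234, 2480, 2725, 2971, 3216, 3462, 3707, 3953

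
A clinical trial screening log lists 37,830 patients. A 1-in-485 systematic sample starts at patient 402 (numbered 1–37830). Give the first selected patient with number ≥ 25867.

26107

k = 485
Steps past start: ⌈(25867 − 402)/485⌉ = ⌈25465/485⌉ = 53
Selected patient: 402 + 53×485 = 26107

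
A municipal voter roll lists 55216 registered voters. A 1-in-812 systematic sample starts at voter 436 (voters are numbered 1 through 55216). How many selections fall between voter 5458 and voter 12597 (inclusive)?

8

k = 812
First selection ≥ 5458: 436 + ⌈(5458−436)/812⌉·812 = 436 + 7×812 = 6120
Last selection ≤ 12597: 436 + ⌊(12597−436)/812⌋·812 = 436 + 14×812 = 11804
Count = 14 − 7 + 1 = 8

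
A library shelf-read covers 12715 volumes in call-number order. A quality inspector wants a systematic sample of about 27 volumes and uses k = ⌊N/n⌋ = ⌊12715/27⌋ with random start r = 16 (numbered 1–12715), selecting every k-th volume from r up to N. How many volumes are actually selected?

28

k = ⌊12715/27⌋ = 470
Achieved size = ⌊(12715 − 16)/470⌋ + 1 = ⌊12699/470⌋ + 1 = 27 + 1 = 28
(last selection: 16 + 27×470 = 12706 ≤ 12715; next would be 13176 > 12715)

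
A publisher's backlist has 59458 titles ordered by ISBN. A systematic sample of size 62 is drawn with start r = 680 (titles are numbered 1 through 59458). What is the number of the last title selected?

59179

k = 59458/62 = 959
62nd selection = r + (62−1)·k = 680 + 61×959 = 680 + 58499 = 59179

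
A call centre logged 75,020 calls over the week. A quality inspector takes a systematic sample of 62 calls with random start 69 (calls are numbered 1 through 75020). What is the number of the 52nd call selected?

61779

k = 75020/62 = 1210
52nd selection = r + (52−1)·k = 69 + 51×1210 = 69 + 61710 = 61779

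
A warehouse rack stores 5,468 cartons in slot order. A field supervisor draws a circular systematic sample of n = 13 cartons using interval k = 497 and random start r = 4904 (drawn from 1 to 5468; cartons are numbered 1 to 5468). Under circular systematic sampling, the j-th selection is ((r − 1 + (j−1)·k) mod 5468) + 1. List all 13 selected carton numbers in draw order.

Selection 1: 4904
Selection 2: 4904 + 497 = 5401
Selection 3: 5401 + 497 = 5898 → 5898 − 5468 = 430
Selection 4: 430 + 497 = 927
Selection 5: 927 + 497 = 1424
Selection 6: 1424 + 497 = 1921
Selection 7: 1921 + 497 = 2418
Selection 8: 2418 + 497 = 2915
Selection 9: 2915 + 497 = 3412
Selection 10: 3412 + 497 = 3909
Selection 11: 3909 + 497 = 4406
Selection 12: 4406 + 497 = 4903
Selection 13: 4903 + 497 = 5400

4904, 5401, 430, 927, 1424, 1921, 2418, 2915, 3412, 3909, 4406, 4903, 5400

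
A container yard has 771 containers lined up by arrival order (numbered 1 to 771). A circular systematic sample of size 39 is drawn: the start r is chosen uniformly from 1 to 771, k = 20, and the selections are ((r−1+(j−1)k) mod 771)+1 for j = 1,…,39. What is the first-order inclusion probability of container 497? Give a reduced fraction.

For each position j, as r ranges over 1…771 the j-th selection hits every container exactly once, so container 497 is selected for exactly 39 of the 771 starts.
Inclusion probability = 39/771 = 13/257.

13/257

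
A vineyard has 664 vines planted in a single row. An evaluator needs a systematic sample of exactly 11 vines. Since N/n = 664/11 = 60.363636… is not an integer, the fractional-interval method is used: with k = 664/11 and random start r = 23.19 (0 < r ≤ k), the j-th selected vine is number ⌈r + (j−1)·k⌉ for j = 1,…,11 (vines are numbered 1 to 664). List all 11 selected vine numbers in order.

j=1: r + 0k = 23.19 → ⌈·⌉ = 24
j=2: r + 1k = 83.553636… → ⌈·⌉ = 84
j=3: r + 2k = 143.917272… → ⌈·⌉ = 144
j=4: r + 3k = 204.280909… → ⌈·⌉ = 205
j=5: r + 4k = 264.644545… → ⌈·⌉ = 265
j=6: r + 5k = 325.008181… → ⌈·⌉ = 326
j=7: r + 6k = 385.371818… → ⌈·⌉ = 386
j=8: r + 7k = 445.735454… → ⌈·⌉ = 446
j=9: r + 8k = 506.099090… → ⌈·⌉ = 507
j=10: r + 9k = 566.462727… → ⌈·⌉ = 567
j=11: r + 10k = 626.826363… → ⌈·⌉ = 627

24, 84, 144, 205, 265, 326, 386, 446, 507, 567, 627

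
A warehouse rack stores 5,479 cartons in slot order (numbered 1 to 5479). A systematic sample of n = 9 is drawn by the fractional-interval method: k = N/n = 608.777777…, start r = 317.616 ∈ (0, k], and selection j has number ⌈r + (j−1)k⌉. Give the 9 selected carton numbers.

318, 927, 1536, 2144, 2753, 3362, 3971, 4580, 5188

j=1: r + 0k = 317.616 → ⌈·⌉ = 318
j=2: r + 1k = 926.393777… → ⌈·⌉ = 927
j=3: r + 2k = 1535.171555… → ⌈·⌉ = 1536
j=4: r + 3k = 2143.949333… → ⌈·⌉ = 2144
j=5: r + 4k = 2752.727111… → ⌈·⌉ = 2753
j=6: r + 5k = 3361.504888… → ⌈·⌉ = 3362
j=7: r + 6k = 3970.282666… → ⌈·⌉ = 3971
j=8: r + 7k = 4579.060444… → ⌈·⌉ = 4580
j=9: r + 8k = 5187.838222… → ⌈·⌉ = 5188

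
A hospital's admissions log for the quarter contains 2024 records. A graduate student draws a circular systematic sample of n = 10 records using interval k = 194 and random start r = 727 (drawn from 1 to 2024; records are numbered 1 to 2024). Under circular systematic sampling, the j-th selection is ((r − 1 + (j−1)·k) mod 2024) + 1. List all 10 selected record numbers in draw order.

727, 921, 1115, 1309, 1503, 1697, 1891, 61, 255, 449

Selection 1: 727
Selection 2: 727 + 194 = 921
Selection 3: 921 + 194 = 1115
Selection 4: 1115 + 194 = 1309
Selection 5: 1309 + 194 = 1503
Selection 6: 1503 + 194 = 1697
Selection 7: 1697 + 194 = 1891
Selection 8: 1891 + 194 = 2085 → 2085 − 2024 = 61
Selection 9: 61 + 194 = 255
Selection 10: 255 + 194 = 449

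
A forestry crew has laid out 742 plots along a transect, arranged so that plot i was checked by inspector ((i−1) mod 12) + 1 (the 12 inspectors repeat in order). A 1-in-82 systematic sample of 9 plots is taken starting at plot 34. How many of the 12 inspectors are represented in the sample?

Consecutive selections differ by k = 82, so their inspector numbers differ by 82 mod 12 = 10.
gcd(82, 12) = 2, so the sample visits 12/2 = 6 distinct residues mod 12.
Start 34 is inspector 10; the inspectors hit are 2, 4, 6, 8, 10, 12.

6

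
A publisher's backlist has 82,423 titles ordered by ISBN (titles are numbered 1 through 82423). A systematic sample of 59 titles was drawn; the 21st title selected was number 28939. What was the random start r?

k = 82423/59 = 1397
r = 28939 − (21−1)×1397 = 28939 − 27940 = 999

999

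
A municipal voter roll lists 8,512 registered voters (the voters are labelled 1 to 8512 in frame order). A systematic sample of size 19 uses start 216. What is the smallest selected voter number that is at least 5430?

k = 8512/19 = 448
Steps past start: ⌈(5430 − 216)/448⌉ = ⌈5214/448⌉ = 12
Selected voter: 216 + 12×448 = 5592

5592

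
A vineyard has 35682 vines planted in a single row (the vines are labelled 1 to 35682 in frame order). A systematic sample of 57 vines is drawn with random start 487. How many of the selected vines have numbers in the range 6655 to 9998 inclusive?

k = 35682/57 = 626
First selection ≥ 6655: 487 + ⌈(6655−487)/626⌉·626 = 487 + 10×626 = 6747
Last selection ≤ 9998: 487 + ⌊(9998−487)/626⌋·626 = 487 + 15×626 = 9877
Count = 15 − 10 + 1 = 6

6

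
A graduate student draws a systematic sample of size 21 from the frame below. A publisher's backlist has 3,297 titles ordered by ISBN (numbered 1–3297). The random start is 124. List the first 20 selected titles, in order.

124, 281, 438, 595, 752, 909, 1066, 1223, 1380, 1537, 1694, 1851, 2008, 2165, 2322, 2479, 2636, 2793, 2950, 3107

k = N/n = 3297/21 = 157
title 1: 124
title 2: 124 + 157 = 281
title 3: 281 + 157 = 438
title 4: 438 + 157 = 595
title 5: 595 + 157 = 752
title 6: 752 + 157 = 909
title 7: 909 + 157 = 1066
title 8: 1066 + 157 = 1223
title 9: 1223 + 157 = 1380
title 10: 1380 + 157 = 1537
title 11: 1537 + 157 = 1694
title 12: 1694 + 157 = 1851
title 13: 1851 + 157 = 2008
title 14: 2008 + 157 = 2165
title 15: 2165 + 157 = 2322
title 16: 2322 + 157 = 2479
title 17: 2479 + 157 = 2636
title 18: 2636 + 157 = 2793
title 19: 2793 + 157 = 2950
title 20: 2950 + 157 = 3107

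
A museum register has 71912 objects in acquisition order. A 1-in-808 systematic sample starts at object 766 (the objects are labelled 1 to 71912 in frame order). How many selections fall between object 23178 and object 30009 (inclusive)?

k = 808
First selection ≥ 23178: 766 + ⌈(23178−766)/808⌉·808 = 766 + 28×808 = 23390
Last selection ≤ 30009: 766 + ⌊(30009−766)/808⌋·808 = 766 + 36×808 = 29854
Count = 36 − 28 + 1 = 9

9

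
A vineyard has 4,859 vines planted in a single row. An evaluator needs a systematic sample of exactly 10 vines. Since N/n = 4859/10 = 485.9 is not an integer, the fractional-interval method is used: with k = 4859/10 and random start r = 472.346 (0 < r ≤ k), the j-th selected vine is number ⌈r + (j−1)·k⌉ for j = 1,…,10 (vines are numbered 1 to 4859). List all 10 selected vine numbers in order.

473, 959, 1445, 1931, 2416, 2902, 3388, 3874, 4360, 4846

j=1: r + 0k = 472.346 → ⌈·⌉ = 473
j=2: r + 1k = 958.246 → ⌈·⌉ = 959
j=3: r + 2k = 1444.146 → ⌈·⌉ = 1445
j=4: r + 3k = 1930.046 → ⌈·⌉ = 1931
j=5: r + 4k = 2415.946 → ⌈·⌉ = 2416
j=6: r + 5k = 2901.846 → ⌈·⌉ = 2902
j=7: r + 6k = 3387.746 → ⌈·⌉ = 3388
j=8: r + 7k = 3873.646 → ⌈·⌉ = 3874
j=9: r + 8k = 4359.546 → ⌈·⌉ = 4360
j=10: r + 9k = 4845.446 → ⌈·⌉ = 4846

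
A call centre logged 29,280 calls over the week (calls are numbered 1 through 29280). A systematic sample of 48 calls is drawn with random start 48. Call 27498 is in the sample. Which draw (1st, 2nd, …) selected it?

k = 29280/48 = 610
position = (27498 − 48)/610 + 1 = 27450/610 + 1 = 45 + 1 = 46

46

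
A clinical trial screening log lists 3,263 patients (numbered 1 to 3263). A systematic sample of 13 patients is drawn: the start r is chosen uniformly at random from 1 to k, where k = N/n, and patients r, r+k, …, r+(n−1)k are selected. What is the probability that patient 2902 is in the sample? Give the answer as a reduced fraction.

k = 3263/13 = 251.
Patient 2902 is selected iff r ≡ 2902 (mod 251); exactly one such r in {1,…,251}.
Inclusion probability = 1/251.

1/251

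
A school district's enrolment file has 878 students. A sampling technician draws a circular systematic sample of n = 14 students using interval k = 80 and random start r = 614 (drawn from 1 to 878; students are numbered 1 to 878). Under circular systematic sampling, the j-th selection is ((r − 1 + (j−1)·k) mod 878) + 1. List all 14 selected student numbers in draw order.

614, 694, 774, 854, 56, 136, 216, 296, 376, 456, 536, 616, 696, 776

Selection 1: 614
Selection 2: 614 + 80 = 694
Selection 3: 694 + 80 = 774
Selection 4: 774 + 80 = 854
Selection 5: 854 + 80 = 934 → 934 − 878 = 56
Selection 6: 56 + 80 = 136
Selection 7: 136 + 80 = 216
Selection 8: 216 + 80 = 296
Selection 9: 296 + 80 = 376
Selection 10: 376 + 80 = 456
Selection 11: 456 + 80 = 536
Selection 12: 536 + 80 = 616
Selection 13: 616 + 80 = 696
Selection 14: 696 + 80 = 776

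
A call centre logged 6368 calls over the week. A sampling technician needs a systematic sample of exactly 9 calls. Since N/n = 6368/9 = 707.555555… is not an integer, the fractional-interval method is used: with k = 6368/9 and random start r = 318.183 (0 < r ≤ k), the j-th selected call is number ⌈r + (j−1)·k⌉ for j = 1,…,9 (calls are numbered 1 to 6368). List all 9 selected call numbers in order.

319, 1026, 1734, 2441, 3149, 3856, 4564, 5272, 5979

j=1: r + 0k = 318.183 → ⌈·⌉ = 319
j=2: r + 1k = 1025.738555… → ⌈·⌉ = 1026
j=3: r + 2k = 1733.294111… → ⌈·⌉ = 1734
j=4: r + 3k = 2440.849666… → ⌈·⌉ = 2441
j=5: r + 4k = 3148.405222… → ⌈·⌉ = 3149
j=6: r + 5k = 3855.960777… → ⌈·⌉ = 3856
j=7: r + 6k = 4563.516333… → ⌈·⌉ = 4564
j=8: r + 7k = 5271.071888… → ⌈·⌉ = 5272
j=9: r + 8k = 5978.627444… → ⌈·⌉ = 5979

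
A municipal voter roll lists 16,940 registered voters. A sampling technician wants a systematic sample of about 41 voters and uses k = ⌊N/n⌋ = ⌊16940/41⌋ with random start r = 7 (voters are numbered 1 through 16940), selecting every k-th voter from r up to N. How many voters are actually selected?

k = ⌊16940/41⌋ = 413
Achieved size = ⌊(16940 − 7)/413⌋ + 1 = ⌊16933/413⌋ + 1 = 41 + 1 = 42
(last selection: 7 + 41×413 = 16940 ≤ 16940; next would be 17353 > 16940)

42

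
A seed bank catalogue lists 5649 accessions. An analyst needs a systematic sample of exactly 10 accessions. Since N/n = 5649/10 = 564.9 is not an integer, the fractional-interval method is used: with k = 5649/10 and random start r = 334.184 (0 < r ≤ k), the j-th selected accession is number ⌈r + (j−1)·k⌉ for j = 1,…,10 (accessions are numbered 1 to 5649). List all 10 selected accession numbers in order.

335, 900, 1464, 2029, 2594, 3159, 3724, 4289, 4854, 5419

j=1: r + 0k = 334.184 → ⌈·⌉ = 335
j=2: r + 1k = 899.084 → ⌈·⌉ = 900
j=3: r + 2k = 1463.984 → ⌈·⌉ = 1464
j=4: r + 3k = 2028.884 → ⌈·⌉ = 2029
j=5: r + 4k = 2593.784 → ⌈·⌉ = 2594
j=6: r + 5k = 3158.684 → ⌈·⌉ = 3159
j=7: r + 6k = 3723.584 → ⌈·⌉ = 3724
j=8: r + 7k = 4288.484 → ⌈·⌉ = 4289
j=9: r + 8k = 4853.384 → ⌈·⌉ = 4854
j=10: r + 9k = 5418.284 → ⌈·⌉ = 5419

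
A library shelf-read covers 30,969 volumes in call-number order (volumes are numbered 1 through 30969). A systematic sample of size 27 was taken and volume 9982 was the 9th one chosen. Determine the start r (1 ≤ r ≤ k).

806

k = 30969/27 = 1147
r = 9982 − (9−1)×1147 = 9982 − 9176 = 806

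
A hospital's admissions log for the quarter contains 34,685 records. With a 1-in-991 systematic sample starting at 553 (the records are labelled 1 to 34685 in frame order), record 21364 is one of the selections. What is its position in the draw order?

k = 991
position = (21364 − 553)/991 + 1 = 20811/991 + 1 = 21 + 1 = 22

22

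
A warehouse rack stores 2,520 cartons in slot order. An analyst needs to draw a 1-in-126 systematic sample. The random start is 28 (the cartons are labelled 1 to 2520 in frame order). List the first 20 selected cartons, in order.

carton 1: 28
carton 2: 28 + 126 = 154
carton 3: 154 + 126 = 280
carton 4: 280 + 126 = 406
carton 5: 406 + 126 = 532
carton 6: 532 + 126 = 658
carton 7: 658 + 126 = 784
carton 8: 784 + 126 = 910
carton 9: 910 + 126 = 1036
carton 10: 1036 + 126 = 1162
carton 11: 1162 + 126 = 1288
carton 12: 1288 + 126 = 1414
carton 13: 1414 + 126 = 1540
carton 14: 1540 + 126 = 1666
carton 15: 1666 + 126 = 1792
carton 16: 1792 + 126 = 1918
carton 17: 1918 + 126 = 2044
carton 18: 2044 + 126 = 2170
carton 19: 2170 + 126 = 2296
carton 20: 2296 + 126 = 2422

28, 154, 280, 406, 532, 658, 784, 910, 1036, 1162, 1288, 1414, 1540, 1666, 1792, 1918, 2044, 2170, 2296, 2422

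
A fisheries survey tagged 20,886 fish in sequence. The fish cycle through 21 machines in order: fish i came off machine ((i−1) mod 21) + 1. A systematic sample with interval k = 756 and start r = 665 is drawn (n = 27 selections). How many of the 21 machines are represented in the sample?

1

Consecutive selections differ by k = 756, so their machine numbers differ by 756 mod 21 = 0.
gcd(756, 21) = 21, so the sample visits 21/21 = 1 distinct residues mod 21.
Start 665 is machine 14; the machines hit are 14.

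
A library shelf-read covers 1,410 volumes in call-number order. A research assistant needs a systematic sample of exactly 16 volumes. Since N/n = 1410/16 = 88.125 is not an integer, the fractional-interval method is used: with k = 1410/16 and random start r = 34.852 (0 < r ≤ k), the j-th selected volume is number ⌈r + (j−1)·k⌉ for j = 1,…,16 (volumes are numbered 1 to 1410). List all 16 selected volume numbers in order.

j=1: r + 0k = 34.852 → ⌈·⌉ = 35
j=2: r + 1k = 122.977 → ⌈·⌉ = 123
j=3: r + 2k = 211.102 → ⌈·⌉ = 212
j=4: r + 3k = 299.227 → ⌈·⌉ = 300
j=5: r + 4k = 387.352 → ⌈·⌉ = 388
j=6: r + 5k = 475.477 → ⌈·⌉ = 476
j=7: r + 6k = 563.602 → ⌈·⌉ = 564
j=8: r + 7k = 651.727 → ⌈·⌉ = 652
j=9: r + 8k = 739.852 → ⌈·⌉ = 740
j=10: r + 9k = 827.977 → ⌈·⌉ = 828
j=11: r + 10k = 916.102 → ⌈·⌉ = 917
j=12: r + 11k = 1004.227 → ⌈·⌉ = 1005
j=13: r + 12k = 1092.352 → ⌈·⌉ = 1093
j=14: r + 13k = 1180.477 → ⌈·⌉ = 1181
j=15: r + 14k = 1268.602 → ⌈·⌉ = 1269
j=16: r + 15k = 1356.727 → ⌈·⌉ = 1357

35, 123, 212, 300, 388, 476, 564, 652, 740, 828, 917, 1005, 1093, 1181, 1269, 1357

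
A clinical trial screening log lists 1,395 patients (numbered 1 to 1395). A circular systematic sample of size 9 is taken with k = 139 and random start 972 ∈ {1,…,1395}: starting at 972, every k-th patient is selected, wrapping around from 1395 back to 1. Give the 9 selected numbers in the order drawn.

972, 1111, 1250, 1389, 133, 272, 411, 550, 689

Selection 1: 972
Selection 2: 972 + 139 = 1111
Selection 3: 1111 + 139 = 1250
Selection 4: 1250 + 139 = 1389
Selection 5: 1389 + 139 = 1528 → 1528 − 1395 = 133
Selection 6: 133 + 139 = 272
Selection 7: 272 + 139 = 411
Selection 8: 411 + 139 = 550
Selection 9: 550 + 139 = 689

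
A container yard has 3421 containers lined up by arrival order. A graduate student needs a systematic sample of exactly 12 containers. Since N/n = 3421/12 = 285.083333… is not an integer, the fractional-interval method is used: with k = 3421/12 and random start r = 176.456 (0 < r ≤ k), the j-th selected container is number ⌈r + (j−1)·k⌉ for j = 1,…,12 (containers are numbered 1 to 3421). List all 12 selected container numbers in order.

177, 462, 747, 1032, 1317, 1602, 1887, 2173, 2458, 2743, 3028, 3313

j=1: r + 0k = 176.456 → ⌈·⌉ = 177
j=2: r + 1k = 461.539333… → ⌈·⌉ = 462
j=3: r + 2k = 746.622666… → ⌈·⌉ = 747
j=4: r + 3k = 1031.706 → ⌈·⌉ = 1032
j=5: r + 4k = 1316.789333… → ⌈·⌉ = 1317
j=6: r + 5k = 1601.872666… → ⌈·⌉ = 1602
j=7: r + 6k = 1886.956 → ⌈·⌉ = 1887
j=8: r + 7k = 2172.039333… → ⌈·⌉ = 2173
j=9: r + 8k = 2457.122666… → ⌈·⌉ = 2458
j=10: r + 9k = 2742.206 → ⌈·⌉ = 2743
j=11: r + 10k = 3027.289333… → ⌈·⌉ = 3028
j=12: r + 11k = 3312.372666… → ⌈·⌉ = 3313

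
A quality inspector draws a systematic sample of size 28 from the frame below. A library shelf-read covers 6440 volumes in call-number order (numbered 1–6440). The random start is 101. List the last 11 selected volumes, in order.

k = N/n = 6440/28 = 230
18th selection = 101 + 17×230 = 4011
19th: 4011 + 230 = 4241
20th: 4241 + 230 = 4471
21st: 4471 + 230 = 4701
22nd: 4701 + 230 = 4931
23rd: 4931 + 230 = 5161
24th: 5161 + 230 = 5391
25th: 5391 + 230 = 5621
26th: 5621 + 230 = 5851
27th: 5851 + 230 = 6081
28th: 6081 + 230 = 6311

4011, 4241, 4471, 4701, 4931, 5161, 5391, 5621, 5851, 6081, 6311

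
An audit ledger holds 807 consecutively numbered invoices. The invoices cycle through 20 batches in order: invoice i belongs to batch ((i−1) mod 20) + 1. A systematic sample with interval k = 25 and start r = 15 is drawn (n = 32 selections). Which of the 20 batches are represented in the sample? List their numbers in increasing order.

5, 10, 15, 20

Consecutive selections differ by k = 25, so their batch numbers differ by 25 mod 20 = 5.
gcd(25, 20) = 5, so the sample visits 20/5 = 4 distinct residues mod 20.
Start 15 is batch 15; the batches hit are 5, 10, 15, 20.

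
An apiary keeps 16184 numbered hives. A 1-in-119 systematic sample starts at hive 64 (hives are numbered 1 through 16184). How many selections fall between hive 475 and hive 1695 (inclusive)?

10

k = 119
First selection ≥ 475: 64 + ⌈(475−64)/119⌉·119 = 64 + 4×119 = 540
Last selection ≤ 1695: 64 + ⌊(1695−64)/119⌋·119 = 64 + 13×119 = 1611
Count = 13 − 4 + 1 = 10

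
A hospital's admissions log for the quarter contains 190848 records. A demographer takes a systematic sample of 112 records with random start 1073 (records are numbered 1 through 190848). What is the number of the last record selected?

k = 190848/112 = 1704
112th selection = r + (112−1)·k = 1073 + 111×1704 = 1073 + 189144 = 190217

190217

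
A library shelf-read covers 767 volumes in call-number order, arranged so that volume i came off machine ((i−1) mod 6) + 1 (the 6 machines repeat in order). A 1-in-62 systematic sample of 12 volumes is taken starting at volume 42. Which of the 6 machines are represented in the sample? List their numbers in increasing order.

Consecutive selections differ by k = 62, so their machine numbers differ by 62 mod 6 = 2.
gcd(62, 6) = 2, so the sample visits 6/2 = 3 distinct residues mod 6.
Start 42 is machine 6; the machines hit are 2, 4, 6.

2, 4, 6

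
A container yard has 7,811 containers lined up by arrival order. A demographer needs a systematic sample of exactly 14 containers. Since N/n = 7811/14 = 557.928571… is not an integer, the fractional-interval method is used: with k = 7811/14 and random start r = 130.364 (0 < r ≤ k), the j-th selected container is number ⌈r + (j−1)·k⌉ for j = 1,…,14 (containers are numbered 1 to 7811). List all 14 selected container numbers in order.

j=1: r + 0k = 130.364 → ⌈·⌉ = 131
j=2: r + 1k = 688.292571… → ⌈·⌉ = 689
j=3: r + 2k = 1246.221142… → ⌈·⌉ = 1247
j=4: r + 3k = 1804.149714… → ⌈·⌉ = 1805
j=5: r + 4k = 2362.078285… → ⌈·⌉ = 2363
j=6: r + 5k = 2920.006857… → ⌈·⌉ = 2921
j=7: r + 6k = 3477.935428… → ⌈·⌉ = 3478
j=8: r + 7k = 4035.864 → ⌈·⌉ = 4036
j=9: r + 8k = 4593.792571… → ⌈·⌉ = 4594
j=10: r + 9k = 5151.721142… → ⌈·⌉ = 5152
j=11: r + 10k = 5709.649714… → ⌈·⌉ = 5710
j=12: r + 11k = 6267.578285… → ⌈·⌉ = 6268
j=13: r + 12k = 6825.506857… → ⌈·⌉ = 6826
j=14: r + 13k = 7383.435428… → ⌈·⌉ = 7384

131, 689, 1247, 1805, 2363, 2921, 3478, 4036, 4594, 5152, 5710, 6268, 6826, 7384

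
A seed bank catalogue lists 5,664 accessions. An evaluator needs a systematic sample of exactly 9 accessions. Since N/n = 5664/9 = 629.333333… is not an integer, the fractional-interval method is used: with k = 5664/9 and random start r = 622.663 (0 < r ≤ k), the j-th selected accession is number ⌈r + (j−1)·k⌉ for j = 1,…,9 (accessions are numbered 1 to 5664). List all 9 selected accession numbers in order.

j=1: r + 0k = 622.663 → ⌈·⌉ = 623
j=2: r + 1k = 1251.996333… → ⌈·⌉ = 1252
j=3: r + 2k = 1881.329666… → ⌈·⌉ = 1882
j=4: r + 3k = 2510.663 → ⌈·⌉ = 2511
j=5: r + 4k = 3139.996333… → ⌈·⌉ = 3140
j=6: r + 5k = 3769.329666… → ⌈·⌉ = 3770
j=7: r + 6k = 4398.663 → ⌈·⌉ = 4399
j=8: r + 7k = 5027.996333… → ⌈·⌉ = 5028
j=9: r + 8k = 5657.329666… → ⌈·⌉ = 5658

623, 1252, 1882, 2511, 3140, 3770, 4399, 5028, 5658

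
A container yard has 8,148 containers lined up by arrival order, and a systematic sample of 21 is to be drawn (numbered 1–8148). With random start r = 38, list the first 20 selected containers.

38, 426, 814, 1202, 1590, 1978, 2366, 2754, 3142, 3530, 3918, 4306, 4694, 5082, 5470, 5858, 6246, 6634, 7022, 7410

k = N/n = 8148/21 = 388
container 1: 38
container 2: 38 + 388 = 426
container 3: 426 + 388 = 814
container 4: 814 + 388 = 1202
container 5: 1202 + 388 = 1590
container 6: 1590 + 388 = 1978
container 7: 1978 + 388 = 2366
container 8: 2366 + 388 = 2754
container 9: 2754 + 388 = 3142
container 10: 3142 + 388 = 3530
container 11: 3530 + 388 = 3918
container 12: 3918 + 388 = 4306
container 13: 4306 + 388 = 4694
container 14: 4694 + 388 = 5082
container 15: 5082 + 388 = 5470
container 16: 5470 + 388 = 5858
container 17: 5858 + 388 = 6246
container 18: 6246 + 388 = 6634
container 19: 6634 + 388 = 7022
container 20: 7022 + 388 = 7410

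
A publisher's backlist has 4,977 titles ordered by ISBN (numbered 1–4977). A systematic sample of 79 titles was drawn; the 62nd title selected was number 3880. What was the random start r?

k = 4977/79 = 63
r = 3880 − (62−1)×63 = 3880 − 3843 = 37

37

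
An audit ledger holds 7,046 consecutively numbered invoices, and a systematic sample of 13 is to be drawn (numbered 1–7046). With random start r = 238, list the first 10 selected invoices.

238, 780, 1322, 1864, 2406, 2948, 3490, 4032, 4574, 5116

k = N/n = 7046/13 = 542
invoice 1: 238
invoice 2: 238 + 542 = 780
invoice 3: 780 + 542 = 1322
invoice 4: 1322 + 542 = 1864
invoice 5: 1864 + 542 = 2406
invoice 6: 2406 + 542 = 2948
invoice 7: 2948 + 542 = 3490
invoice 8: 3490 + 542 = 4032
invoice 9: 4032 + 542 = 4574
invoice 10: 4574 + 542 = 5116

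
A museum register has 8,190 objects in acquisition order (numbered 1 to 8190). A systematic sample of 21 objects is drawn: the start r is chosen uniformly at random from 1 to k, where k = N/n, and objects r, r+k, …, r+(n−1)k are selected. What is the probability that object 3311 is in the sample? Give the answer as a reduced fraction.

k = 8190/21 = 390.
Object 3311 is selected iff r ≡ 3311 (mod 390); exactly one such r in {1,…,390}.
Inclusion probability = 1/390.

1/390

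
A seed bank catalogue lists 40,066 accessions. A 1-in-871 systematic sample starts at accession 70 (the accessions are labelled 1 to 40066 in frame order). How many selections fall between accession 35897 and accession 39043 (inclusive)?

3

k = 871
First selection ≥ 35897: 70 + ⌈(35897−70)/871⌉·871 = 70 + 42×871 = 36652
Last selection ≤ 39043: 70 + ⌊(39043−70)/871⌋·871 = 70 + 44×871 = 38394
Count = 44 − 42 + 1 = 3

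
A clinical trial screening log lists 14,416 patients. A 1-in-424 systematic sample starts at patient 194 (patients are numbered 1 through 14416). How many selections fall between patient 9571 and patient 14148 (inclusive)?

k = 424
First selection ≥ 9571: 194 + ⌈(9571−194)/424⌉·424 = 194 + 23×424 = 9946
Last selection ≤ 14148: 194 + ⌊(14148−194)/424⌋·424 = 194 + 32×424 = 13762
Count = 32 − 23 + 1 = 10

10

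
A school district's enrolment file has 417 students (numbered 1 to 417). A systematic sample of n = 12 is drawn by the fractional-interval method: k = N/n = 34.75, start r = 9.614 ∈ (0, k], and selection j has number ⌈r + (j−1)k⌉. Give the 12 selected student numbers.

j=1: r + 0k = 9.614 → ⌈·⌉ = 10
j=2: r + 1k = 44.364 → ⌈·⌉ = 45
j=3: r + 2k = 79.114 → ⌈·⌉ = 80
j=4: r + 3k = 113.864 → ⌈·⌉ = 114
j=5: r + 4k = 148.614 → ⌈·⌉ = 149
j=6: r + 5k = 183.364 → ⌈·⌉ = 184
j=7: r + 6k = 218.114 → ⌈·⌉ = 219
j=8: r + 7k = 252.864 → ⌈·⌉ = 253
j=9: r + 8k = 287.614 → ⌈·⌉ = 288
j=10: r + 9k = 322.364 → ⌈·⌉ = 323
j=11: r + 10k = 357.114 → ⌈·⌉ = 358
j=12: r + 11k = 391.864 → ⌈·⌉ = 392

10, 45, 80, 114, 149, 184, 219, 253, 288, 323, 358, 392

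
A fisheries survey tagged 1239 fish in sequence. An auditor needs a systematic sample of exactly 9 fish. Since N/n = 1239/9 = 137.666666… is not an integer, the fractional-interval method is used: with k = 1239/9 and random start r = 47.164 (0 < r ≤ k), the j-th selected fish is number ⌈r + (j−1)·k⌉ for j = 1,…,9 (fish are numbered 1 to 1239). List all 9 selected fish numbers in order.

48, 185, 323, 461, 598, 736, 874, 1011, 1149

j=1: r + 0k = 47.164 → ⌈·⌉ = 48
j=2: r + 1k = 184.830666… → ⌈·⌉ = 185
j=3: r + 2k = 322.497333… → ⌈·⌉ = 323
j=4: r + 3k = 460.164 → ⌈·⌉ = 461
j=5: r + 4k = 597.830666… → ⌈·⌉ = 598
j=6: r + 5k = 735.497333… → ⌈·⌉ = 736
j=7: r + 6k = 873.164 → ⌈·⌉ = 874
j=8: r + 7k = 1010.830666… → ⌈·⌉ = 1011
j=9: r + 8k = 1148.497333… → ⌈·⌉ = 1149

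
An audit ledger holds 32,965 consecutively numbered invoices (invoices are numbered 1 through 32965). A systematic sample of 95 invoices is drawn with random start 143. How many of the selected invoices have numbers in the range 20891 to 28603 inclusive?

k = 32965/95 = 347
First selection ≥ 20891: 143 + ⌈(20891−143)/347⌉·347 = 143 + 60×347 = 20963
Last selection ≤ 28603: 143 + ⌊(28603−143)/347⌋·347 = 143 + 82×347 = 28597
Count = 82 − 60 + 1 = 23

23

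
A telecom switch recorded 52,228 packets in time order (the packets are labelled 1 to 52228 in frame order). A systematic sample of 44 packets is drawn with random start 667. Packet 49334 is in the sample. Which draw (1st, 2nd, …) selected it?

42

k = 52228/44 = 1187
position = (49334 − 667)/1187 + 1 = 48667/1187 + 1 = 41 + 1 = 42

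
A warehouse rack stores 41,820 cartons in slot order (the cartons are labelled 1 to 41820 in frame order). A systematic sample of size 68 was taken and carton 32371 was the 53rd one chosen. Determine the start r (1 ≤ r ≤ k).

391

k = 41820/68 = 615
r = 32371 − (53−1)×615 = 32371 − 31980 = 391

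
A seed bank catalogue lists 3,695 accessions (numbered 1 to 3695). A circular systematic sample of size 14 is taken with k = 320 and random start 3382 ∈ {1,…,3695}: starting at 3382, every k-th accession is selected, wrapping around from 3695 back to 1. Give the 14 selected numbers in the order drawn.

3382, 7, 327, 647, 967, 1287, 1607, 1927, 2247, 2567, 2887, 3207, 3527, 152

Selection 1: 3382
Selection 2: 3382 + 320 = 3702 → 3702 − 3695 = 7
Selection 3: 7 + 320 = 327
Selection 4: 327 + 320 = 647
Selection 5: 647 + 320 = 967
Selection 6: 967 + 320 = 1287
Selection 7: 1287 + 320 = 1607
Selection 8: 1607 + 320 = 1927
Selection 9: 1927 + 320 = 2247
Selection 10: 2247 + 320 = 2567
Selection 11: 2567 + 320 = 2887
Selection 12: 2887 + 320 = 3207
Selection 13: 3207 + 320 = 3527
Selection 14: 3527 + 320 = 3847 → 3847 − 3695 = 152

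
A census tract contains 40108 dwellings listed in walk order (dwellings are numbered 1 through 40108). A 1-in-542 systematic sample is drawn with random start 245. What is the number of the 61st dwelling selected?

k = 542
61st selection = r + (61−1)·k = 245 + 60×542 = 245 + 32520 = 32765

32765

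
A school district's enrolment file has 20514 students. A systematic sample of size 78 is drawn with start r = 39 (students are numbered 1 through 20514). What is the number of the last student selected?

k = 20514/78 = 263
78th selection = r + (78−1)·k = 39 + 77×263 = 39 + 20251 = 20290

20290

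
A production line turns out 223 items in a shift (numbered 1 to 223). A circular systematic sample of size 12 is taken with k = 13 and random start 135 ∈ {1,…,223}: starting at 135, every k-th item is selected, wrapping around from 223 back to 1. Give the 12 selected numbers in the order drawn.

135, 148, 161, 174, 187, 200, 213, 3, 16, 29, 42, 55

Selection 1: 135
Selection 2: 135 + 13 = 148
Selection 3: 148 + 13 = 161
Selection 4: 161 + 13 = 174
Selection 5: 174 + 13 = 187
Selection 6: 187 + 13 = 200
Selection 7: 200 + 13 = 213
Selection 8: 213 + 13 = 226 → 226 − 223 = 3
Selection 9: 3 + 13 = 16
Selection 10: 16 + 13 = 29
Selection 11: 29 + 13 = 42
Selection 12: 42 + 13 = 55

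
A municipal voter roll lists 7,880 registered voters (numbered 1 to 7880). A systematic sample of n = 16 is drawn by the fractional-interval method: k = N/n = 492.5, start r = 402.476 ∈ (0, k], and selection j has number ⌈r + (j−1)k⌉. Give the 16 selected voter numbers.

j=1: r + 0k = 402.476 → ⌈·⌉ = 403
j=2: r + 1k = 894.976 → ⌈·⌉ = 895
j=3: r + 2k = 1387.476 → ⌈·⌉ = 1388
j=4: r + 3k = 1879.976 → ⌈·⌉ = 1880
j=5: r + 4k = 2372.476 → ⌈·⌉ = 2373
j=6: r + 5k = 2864.976 → ⌈·⌉ = 2865
j=7: r + 6k = 3357.476 → ⌈·⌉ = 3358
j=8: r + 7k = 3849.976 → ⌈·⌉ = 3850
j=9: r + 8k = 4342.476 → ⌈·⌉ = 4343
j=10: r + 9k = 4834.976 → ⌈·⌉ = 4835
j=11: r + 10k = 5327.476 → ⌈·⌉ = 5328
j=12: r + 11k = 5819.976 → ⌈·⌉ = 5820
j=13: r + 12k = 6312.476 → ⌈·⌉ = 6313
j=14: r + 13k = 6804.976 → ⌈·⌉ = 6805
j=15: r + 14k = 7297.476 → ⌈·⌉ = 7298
j=16: r + 15k = 7789.976 → ⌈·⌉ = 7790

403, 895, 1388, 1880, 2373, 2865, 3358, 3850, 4343, 4835, 5328, 5820, 6313, 6805, 7298, 7790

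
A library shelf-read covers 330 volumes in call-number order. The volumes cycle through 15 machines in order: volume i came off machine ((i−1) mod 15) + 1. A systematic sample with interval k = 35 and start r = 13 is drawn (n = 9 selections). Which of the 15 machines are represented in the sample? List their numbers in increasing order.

3, 8, 13

Consecutive selections differ by k = 35, so their machine numbers differ by 35 mod 15 = 5.
gcd(35, 15) = 5, so the sample visits 15/5 = 3 distinct residues mod 15.
Start 13 is machine 13; the machines hit are 3, 8, 13.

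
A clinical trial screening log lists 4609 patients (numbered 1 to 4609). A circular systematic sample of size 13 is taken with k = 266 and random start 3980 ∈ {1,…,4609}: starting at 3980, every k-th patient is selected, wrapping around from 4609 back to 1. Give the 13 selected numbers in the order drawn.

3980, 4246, 4512, 169, 435, 701, 967, 1233, 1499, 1765, 2031, 2297, 2563

Selection 1: 3980
Selection 2: 3980 + 266 = 4246
Selection 3: 4246 + 266 = 4512
Selection 4: 4512 + 266 = 4778 → 4778 − 4609 = 169
Selection 5: 169 + 266 = 435
Selection 6: 435 + 266 = 701
Selection 7: 701 + 266 = 967
Selection 8: 967 + 266 = 1233
Selection 9: 1233 + 266 = 1499
Selection 10: 1499 + 266 = 1765
Selection 11: 1765 + 266 = 2031
Selection 12: 2031 + 266 = 2297
Selection 13: 2297 + 266 = 2563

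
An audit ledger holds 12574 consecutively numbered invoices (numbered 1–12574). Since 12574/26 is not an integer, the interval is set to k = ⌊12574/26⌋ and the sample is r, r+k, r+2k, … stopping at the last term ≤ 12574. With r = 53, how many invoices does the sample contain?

k = ⌊12574/26⌋ = 483
Achieved size = ⌊(12574 − 53)/483⌋ + 1 = ⌊12521/483⌋ + 1 = 25 + 1 = 26
(last selection: 53 + 25×483 = 12128 ≤ 12574; next would be 12611 > 12574)

26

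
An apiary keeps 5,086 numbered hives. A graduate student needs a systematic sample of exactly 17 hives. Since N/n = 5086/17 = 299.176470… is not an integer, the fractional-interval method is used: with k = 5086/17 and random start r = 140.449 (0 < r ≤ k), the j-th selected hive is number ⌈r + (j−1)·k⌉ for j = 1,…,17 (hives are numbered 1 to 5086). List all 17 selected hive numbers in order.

141, 440, 739, 1038, 1338, 1637, 1936, 2235, 2534, 2834, 3133, 3432, 3731, 4030, 4329, 4629, 4928

j=1: r + 0k = 140.449 → ⌈·⌉ = 141
j=2: r + 1k = 439.625470… → ⌈·⌉ = 440
j=3: r + 2k = 738.801941… → ⌈·⌉ = 739
j=4: r + 3k = 1037.978411… → ⌈·⌉ = 1038
j=5: r + 4k = 1337.154882… → ⌈·⌉ = 1338
j=6: r + 5k = 1636.331352… → ⌈·⌉ = 1637
j=7: r + 6k = 1935.507823… → ⌈·⌉ = 1936
j=8: r + 7k = 2234.684294… → ⌈·⌉ = 2235
j=9: r + 8k = 2533.860764… → ⌈·⌉ = 2534
j=10: r + 9k = 2833.037235… → ⌈·⌉ = 2834
j=11: r + 10k = 3132.213705… → ⌈·⌉ = 3133
j=12: r + 11k = 3431.390176… → ⌈·⌉ = 3432
j=13: r + 12k = 3730.566647… → ⌈·⌉ = 3731
j=14: r + 13k = 4029.743117… → ⌈·⌉ = 4030
j=15: r + 14k = 4328.919588… → ⌈·⌉ = 4329
j=16: r + 15k = 4628.096058… → ⌈·⌉ = 4629
j=17: r + 16k = 4927.272529… → ⌈·⌉ = 4928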